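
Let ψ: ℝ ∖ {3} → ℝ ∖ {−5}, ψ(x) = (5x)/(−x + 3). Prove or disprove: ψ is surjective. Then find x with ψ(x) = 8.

For any y ≠ −5, solving y(−x + 3) = 5x for x gives a well-defined x ≠ 3. So ψ is surjective.
Solving ψ(x) = 8: cross-multiplying gives 5x = 8(−x + 3), which rearranges to 13x = 24, so x = 24/13.

24/13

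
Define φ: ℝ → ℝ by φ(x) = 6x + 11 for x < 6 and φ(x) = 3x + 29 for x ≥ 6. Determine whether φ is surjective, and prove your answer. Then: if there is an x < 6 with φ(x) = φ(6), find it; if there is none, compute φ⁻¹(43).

Both pieces are strictly increasing (slopes 6 and 3), so each is injective on its own interval.
The left piece maps (−∞, 6) onto (−∞, 47); the right piece maps [6, ∞) onto [47, ∞).
These images together cover ℝ, so φ is surjective.
Because the two images are disjoint, no x < 6 has φ(x) = φ(6), so we compute φ⁻¹(43): 43 lies in (−∞, 47), so solve 6x + 11 = 43: x = (43 − 11)/6 = 16/3.

16/3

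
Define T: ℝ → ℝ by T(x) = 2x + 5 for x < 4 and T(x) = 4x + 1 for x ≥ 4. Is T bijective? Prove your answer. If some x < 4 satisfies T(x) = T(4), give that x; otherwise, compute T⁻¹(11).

Both pieces are strictly increasing (slopes 2 and 4), so each is injective on its own interval.
The left piece maps (−∞, 4) onto (−∞, 13); the right piece maps [4, ∞) onto [17, ∞).
The images leave a gap (13 has no preimage), so T is not surjective, hence not bijective.
Because the two images are disjoint, no x < 4 has T(x) = T(4), so we compute T⁻¹(11): 11 lies in (−∞, 13), so solve 2x + 5 = 11: x = (11 − 5)/2 = 3.

3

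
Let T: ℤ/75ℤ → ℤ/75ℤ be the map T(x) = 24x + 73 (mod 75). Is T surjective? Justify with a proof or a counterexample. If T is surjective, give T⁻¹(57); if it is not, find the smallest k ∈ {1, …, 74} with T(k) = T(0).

25

Recall that T is surjective if every y in the codomain equals T(x) for some x in the domain.
Since gcd(24, 75) = 3, we have 24x ≡ 0 (mod 3) for all x, so T(x) ≡ 1 (mod 3).
But 0 ≢ 1 (mod 3), so 0 ∈ ℤ/75ℤ has no preimage. Hence T is not surjective.
Since T is not surjective, we find the least positive k with T(k) = T(0): this means 24k ≡ 0 (mod 75), i.e. 75 ∣ 24k. Since gcd(24, 75) = 3, dividing through by 3 this holds exactly when 25 ∣ 8k, and as gcd(8, 25) = 1, exactly when 25 ∣ k.
The smallest positive such k is 25.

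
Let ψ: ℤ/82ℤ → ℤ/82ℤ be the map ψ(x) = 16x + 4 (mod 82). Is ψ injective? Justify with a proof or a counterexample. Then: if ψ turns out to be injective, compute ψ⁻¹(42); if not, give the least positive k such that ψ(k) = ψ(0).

41

We have gcd(16, 82) = 2 > 1. Taking a = 0 and b = 41: ψ(0) = 4 and ψ(41) = 16·41 + 4 = 660 ≡ 4 (mod 82).
So ψ(0) = ψ(41) while 0 ≠ 41, hence ψ is not injective.
Since ψ is not injective, we find the least positive k with ψ(k) = ψ(0): this means 16k ≡ 0 (mod 82), i.e. 82 ∣ 16k. Since gcd(16, 82) = 2, dividing through by 2 this holds exactly when 41 ∣ 8k, and as gcd(8, 41) = 1, exactly when 41 ∣ k.
The smallest positive such k is 41.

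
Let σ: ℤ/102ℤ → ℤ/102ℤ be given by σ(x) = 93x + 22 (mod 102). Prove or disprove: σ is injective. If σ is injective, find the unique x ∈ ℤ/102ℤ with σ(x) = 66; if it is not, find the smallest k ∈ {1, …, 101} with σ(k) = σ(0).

34

Recall: σ is injective when σ(a) = σ(b) forces a = b.
We have gcd(93, 102) = 3 > 1. Taking a = 0 and b = 34: σ(0) = 22 and σ(34) = 93·34 + 22 = 3184 ≡ 22 (mod 102).
So σ(0) = σ(34) while 0 ≠ 34, so σ is not injective.
Since σ is not injective, we find the least positive k with σ(k) = σ(0): this means 93k ≡ 0 (mod 102), i.e. 102 ∣ 93k. Since gcd(93, 102) = 3, dividing through by 3 this holds exactly when 34 ∣ 31k, and as gcd(31, 34) = 1, exactly when 34 ∣ k.
The smallest positive such k is 34.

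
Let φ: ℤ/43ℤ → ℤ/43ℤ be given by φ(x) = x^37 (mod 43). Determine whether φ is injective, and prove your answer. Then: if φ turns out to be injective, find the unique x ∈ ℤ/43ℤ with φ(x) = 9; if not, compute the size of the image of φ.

Since 43 is prime, the nonzero elements of ℤ/43ℤ form a cyclic group of order 42.
As gcd(37, 42) = 1, raising to the 37th power is a bijection on this group: if u^37 ≡ v^37 then (uv^{−1})^37 = 1, and the only element of order dividing gcd(37, 42) = 1 is 1, so u = v.
With φ(0) = 0 this makes φ injective on all of ℤ/43ℤ, hence bijective (finite equal-size domain and codomain). In particular φ is injective.
Since φ is injective, we find the preimage of 9. The inverse of x ↦ x^37 on (ℤ/43ℤ)^× is x ↦ x^25, because 37·25 = 925 = 22·42 + 1 ≡ 1 (mod 42) and x^{42} = 1 for x ≠ 0 (Fermat). So φ⁻¹(9) = 9^25 mod 43.
Repeated squaring mod 43: 9^1 ≡ 9, 9^2 ≡ 9² = 81 ≡ 38, 9^4 ≡ 38² = 1444 ≡ 25, 9^8 ≡ 25² = 625 ≡ 23, 9^16 ≡ 23² = 529 ≡ 13. Since 25 = 16 + 8 + 1, 9^25 ≡ 13·23·9: 13·23 = 299 ≡ 41, then 41·9 = 369 ≡ 25. So 9^25 ≡ 25 (mod 43).
Hence φ⁻¹(9) = 25.

25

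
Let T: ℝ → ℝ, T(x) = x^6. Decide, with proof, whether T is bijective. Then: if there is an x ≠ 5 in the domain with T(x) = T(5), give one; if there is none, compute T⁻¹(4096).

T(5) = 15625 = (−5)^6 = T(−5) (since 6 is even), with 5 ≠ −5. So T is not injective, hence not bijective.
For the follow-up, such an x exists: taking x = −5 ∈ ℝ gives T(−5) = 15625 = T(5) with −5 ≠ 5.

-5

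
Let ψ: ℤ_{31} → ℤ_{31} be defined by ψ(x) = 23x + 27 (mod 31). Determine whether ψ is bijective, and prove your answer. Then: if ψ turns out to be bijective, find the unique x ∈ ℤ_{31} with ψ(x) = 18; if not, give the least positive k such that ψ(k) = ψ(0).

Suppose ψ(a) = ψ(b) in ℤ_{31}. Then 23a + 27 ≡ 23b + 27 (mod 31), therefore 23(a − b) ≡ 0 (mod 31).
Since gcd(23, 31) = 1, 23 is invertible modulo 31, hence a − b ≡ 0 (mod 31), i.e. a = b.
We now compute 23⁻¹ mod 31 explicitly. Euclid's algorithm: 31 = 1·23 + 8, 23 = 2·8 + 7, 8 = 1·7 + 1; back-substituting gives 1 = 27·23 − 20·31, so 23⁻¹ ≡ 27 (mod 31).
For any y ∈ ℤ_{31}, x = 27(y − 27) mod 31 satisfies ψ(x) = 23·27(y − 27) + 27 ≡ y (since 23·27 ≡ 1 mod 31). So every y has a preimage.
Thus ψ is bijective.
Since ψ is bijective, we compute ψ⁻¹(18): solve 23x + 27 ≡ 18 (mod 31), i.e. 23x ≡ 22 (mod 31).
Multiplying by 23⁻¹ = 27 gives x ≡ 27·22 = 594 = 19·31 + 5 ≡ 5 (mod 31).
Check: ψ(5) = 23·5 + 27 = 142 = 4·31 + 18 ≡ 18 (mod 31).

5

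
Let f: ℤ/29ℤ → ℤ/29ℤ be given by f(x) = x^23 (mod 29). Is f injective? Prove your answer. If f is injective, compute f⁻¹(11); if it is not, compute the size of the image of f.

Since 29 is prime, the nonzero elements of ℤ/29ℤ form a cyclic group of order 28.
As gcd(23, 28) = 1, raising to the 23rd power is a bijection on this group: if u^23 ≡ v^23 then (uv^{−1})^23 = 1, and the only element of order dividing gcd(23, 28) = 1 is 1, so u = v.
With f(0) = 0 this makes f injective on all of ℤ/29ℤ, hence bijective (finite equal-size domain and codomain). In particular f is injective.
Since f is injective, we find the preimage of 11. The inverse of x ↦ x^23 on (ℤ/29ℤ)^× is x ↦ x^11, because 23·11 = 253 = 9·28 + 1 ≡ 1 (mod 28) and x^{28} = 1 for x ≠ 0 (Fermat). So f⁻¹(11) = 11^11 mod 29.
Repeated squaring mod 29: 11^1 ≡ 11, 11^2 ≡ 11² = 121 ≡ 5, 11^4 ≡ 5² = 25, 11^8 ≡ 25² = 625 ≡ 16. Since 11 = 8 + 2 + 1, 11^11 ≡ 16·5·11: 16·5 = 80 ≡ 22, then 22·11 = 242 ≡ 10. So 11^11 ≡ 10 (mod 29).
Hence f⁻¹(11) = 10.

10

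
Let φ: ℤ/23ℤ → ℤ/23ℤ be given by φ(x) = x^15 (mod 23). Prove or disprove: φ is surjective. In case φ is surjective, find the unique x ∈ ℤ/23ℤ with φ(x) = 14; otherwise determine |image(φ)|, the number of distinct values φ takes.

Since 23 is prime, the nonzero elements of ℤ/23ℤ form a cyclic group of order 22.
As gcd(15, 22) = 1, raising to the 15th power is a bijection on this group: if s^15 ≡ t^15 then (st^{−1})^15 = 1, and the only element of order dividing gcd(15, 22) = 1 is 1, so s = t.
With φ(0) = 0 this makes φ injective on all of ℤ/23ℤ, hence bijective (finite equal-size domain and codomain). In particular φ is surjective.
Since φ is surjective, we find the preimage of 14. The inverse of x ↦ x^15 on (ℤ/23ℤ)^× is x ↦ x^3, because 15·3 = 45 = 2·22 + 1 ≡ 1 (mod 22) and x^{22} = 1 for x ≠ 0 (Fermat). So φ⁻¹(14) = 14^3 mod 23.
Repeated squaring mod 23: 14^1 ≡ 14, 14^2 ≡ 14² = 196 ≡ 12. Since 3 = 2 + 1, 14^3 ≡ 12·14: 12·14 = 168 ≡ 7. So 14^3 ≡ 7 (mod 23).
Hence φ⁻¹(14) = 7.

7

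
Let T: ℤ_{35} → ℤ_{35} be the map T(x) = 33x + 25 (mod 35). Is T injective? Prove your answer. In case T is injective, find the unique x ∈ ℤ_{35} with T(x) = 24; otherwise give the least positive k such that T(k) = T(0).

Suppose T(a) = T(b) in ℤ_{35}. Then 33a + 25 ≡ 33b + 25 (mod 35), therefore 33(a − b) ≡ 0 (mod 35).
Since gcd(33, 35) = 1, 33 is invertible modulo 35, thus a − b ≡ 0 (mod 35), i.e. a = b.
Hence T is injective.
We now compute 33⁻¹ mod 35 explicitly. Euclid's algorithm: 35 = 1·33 + 2, 33 = 16·2 + 1; back-substituting gives 1 = 17·33 − 16·35, so 33⁻¹ ≡ 17 (mod 35).
Since T is injective, we find T⁻¹(24): we need 33x ≡ 24 − 25 ≡ 34 (mod 35). Using 33⁻¹ = 17: x ≡ 17·34 = 578 = 16·35 + 18, so x = 18.
Check: T(18) = 33·18 + 25 = 619 = 17·35 + 24 ≡ 24 (mod 35).

18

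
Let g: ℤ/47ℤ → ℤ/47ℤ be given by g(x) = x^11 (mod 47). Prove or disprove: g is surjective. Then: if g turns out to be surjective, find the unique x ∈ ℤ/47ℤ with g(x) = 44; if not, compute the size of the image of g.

Since 47 is prime, the nonzero elements of ℤ/47ℤ form a cyclic group of order 46.
As gcd(11, 46) = 1, raising to the 11th power is a bijection on this group: if x_1^11 ≡ x_2^11 then (x_1x_2^{−1})^11 = 1, and the only element of order dividing gcd(11, 46) = 1 is 1, so x_1 = x_2.
With g(0) = 0 this makes g injective on all of ℤ/47ℤ, hence bijective (finite equal-size domain and codomain). In particular g is surjective.
Since g is surjective, we find the preimage of 44. The inverse of x ↦ x^11 on (ℤ/47ℤ)^× is x ↦ x^21, because 11·21 = 231 = 5·46 + 1 ≡ 1 (mod 46) and x^{46} = 1 for x ≠ 0 (Fermat). So g⁻¹(44) = 44^21 mod 47.
Repeated squaring mod 47: 44^1 ≡ 44, 44^2 ≡ 44² = 1936 ≡ 9, 44^4 ≡ 9² = 81 ≡ 34, 44^8 ≡ 34² = 1156 ≡ 28, 44^16 ≡ 28² = 784 ≡ 32. Since 21 = 16 + 4 + 1, 44^21 ≡ 32·34·44: 32·34 = 1088 ≡ 7, then 7·44 = 308 ≡ 26. So 44^21 ≡ 26 (mod 47).
Hence g⁻¹(44) = 26.

26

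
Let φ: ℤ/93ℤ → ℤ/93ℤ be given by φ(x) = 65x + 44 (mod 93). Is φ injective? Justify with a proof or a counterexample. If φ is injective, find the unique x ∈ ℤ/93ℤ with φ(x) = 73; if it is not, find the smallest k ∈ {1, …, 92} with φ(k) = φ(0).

Recall: φ is injective when φ(a) = φ(b) forces a = b.
If φ(a) = φ(b), then 65a ≡ 65b (mod 93). Because gcd(65, 93) = 1, we may cancel 65 to get a ≡ b (mod 93).
Thus φ is injective.
We now compute 65⁻¹ mod 93 explicitly. Euclid's algorithm: 93 = 1·65 + 28, 65 = 2·28 + 9, 28 = 3·9 + 1; back-substituting gives 1 = 83·65 − 58·93, so 65⁻¹ ≡ 83 (mod 93).
Since φ is injective, we find φ⁻¹(73): we need 65x ≡ 73 − 44 ≡ 29 (mod 93). Using 65⁻¹ = 83: x ≡ 83·29 = 2407 = 25·93 + 82, so x = 82.
Check: φ(82) = 65·82 + 44 = 5374 = 57·93 + 73 ≡ 73 (mod 93).

82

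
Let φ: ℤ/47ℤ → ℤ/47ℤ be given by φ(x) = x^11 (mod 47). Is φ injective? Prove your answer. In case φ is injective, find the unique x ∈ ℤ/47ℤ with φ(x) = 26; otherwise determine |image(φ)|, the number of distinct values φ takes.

Since 47 is prime, the nonzero elements of ℤ/47ℤ form a cyclic group of order 46.
As gcd(11, 46) = 1, raising to the 11th power is a bijection on this group: if a^11 ≡ b^11 then (ab^{−1})^11 = 1, and the only element of order dividing gcd(11, 46) = 1 is 1, so a = b.
With φ(0) = 0 this makes φ injective on all of ℤ/47ℤ, hence bijective (finite equal-size domain and codomain). In particular φ is injective.
Since φ is injective, we find the preimage of 26. The inverse of x ↦ x^11 on (ℤ/47ℤ)^× is x ↦ x^21, because 11·21 = 231 = 5·46 + 1 ≡ 1 (mod 46) and x^{46} = 1 for x ≠ 0 (Fermat). So φ⁻¹(26) = 26^21 mod 47.
Repeated squaring mod 47: 26^1 ≡ 26, 26^2 ≡ 26² = 676 ≡ 18, 26^4 ≡ 18² = 324 ≡ 42, 26^8 ≡ 42² = 1764 ≡ 25, 26^16 ≡ 25² = 625 ≡ 14. Since 21 = 16 + 4 + 1, 26^21 ≡ 14·42·26: 14·42 = 588 ≡ 24, then 24·26 = 624 ≡ 13. So 26^21 ≡ 13 (mod 47).
Hence φ⁻¹(26) = 13.

13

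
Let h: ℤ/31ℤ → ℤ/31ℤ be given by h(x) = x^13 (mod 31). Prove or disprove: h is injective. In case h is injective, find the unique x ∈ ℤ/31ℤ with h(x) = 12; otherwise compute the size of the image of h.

24

Since 31 is prime, the nonzero elements of ℤ/31ℤ form a cyclic group of order 30.
As gcd(13, 30) = 1, raising to the 13th power is a bijection on this group: if s^13 ≡ t^13 then (st^{−1})^13 = 1, and the only element of order dividing gcd(13, 30) = 1 is 1, so s = t.
With h(0) = 0 this makes h injective on all of ℤ/31ℤ, hence bijective (finite equal-size domain and codomain). In particular h is injective.
Since h is injective, we find the preimage of 12. The inverse of x ↦ x^13 on (ℤ/31ℤ)^× is x ↦ x^7, because 13·7 = 91 = 3·30 + 1 ≡ 1 (mod 30) and x^{30} = 1 for x ≠ 0 (Fermat). So h⁻¹(12) = 12^7 mod 31.
Repeated squaring mod 31: 12^1 ≡ 12, 12^2 ≡ 12² = 144 ≡ 20, 12^4 ≡ 20² = 400 ≡ 28. Since 7 = 4 + 2 + 1, 12^7 ≡ 28·20·12: 28·20 = 560 ≡ 2, then 2·12 = 24. So 12^7 ≡ 24 (mod 31).
Hence h⁻¹(12) = 24.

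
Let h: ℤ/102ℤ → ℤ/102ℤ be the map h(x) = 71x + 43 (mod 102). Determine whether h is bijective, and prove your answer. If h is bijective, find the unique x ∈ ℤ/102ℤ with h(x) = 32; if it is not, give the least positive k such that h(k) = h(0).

53

Suppose h(s) = h(t) in ℤ/102ℤ. Then 71s + 43 ≡ 71t + 43 (mod 102), therefore 71(s − t) ≡ 0 (mod 102).
Since gcd(71, 102) = 1, 71 is invertible modulo 102, thus s − t ≡ 0 (mod 102), i.e. s = t.
We now compute 71⁻¹ mod 102 explicitly. Euclid's algorithm: 102 = 1·71 + 31, 71 = 2·31 + 9, 31 = 3·9 + 4, 9 = 2·4 + 1; back-substituting gives 1 = 23·71 − 16·102, so 71⁻¹ ≡ 23 (mod 102).
For any y ∈ ℤ/102ℤ, x = 23(y − 43) mod 102 satisfies h(x) = 71·23(y − 43) + 43 ≡ y (since 71·23 ≡ 1 mod 102). So every y has a preimage.
Hence h is bijective.
Since h is bijective, we compute h⁻¹(32): solve 71x + 43 ≡ 32 (mod 102), i.e. 71x ≡ 91 (mod 102).
Multiplying by 71⁻¹ = 23 gives x ≡ 23·91 = 2093 = 20·102 + 53 ≡ 53 (mod 102).
Check: h(53) = 71·53 + 43 = 3806 = 37·102 + 32 ≡ 32 (mod 102).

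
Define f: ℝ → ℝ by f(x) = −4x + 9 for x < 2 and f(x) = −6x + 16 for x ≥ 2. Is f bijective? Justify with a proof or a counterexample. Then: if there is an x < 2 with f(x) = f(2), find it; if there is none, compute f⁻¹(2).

5/4

Both pieces are strictly decreasing (slopes −4 and −6), so each is injective on its own interval.
The left piece maps (−∞, 2) onto (1, ∞); the right piece maps [2, ∞) onto (−∞, 4].
These images overlap. In particular f(2) = 4 (right piece), and solving −4x + 9 = 4 on the left piece gives x = 5/4 < 2.
So f(5/4) = f(2) with 5/4 ≠ 2, and f is not injective, hence not bijective. This x = 5/4 is the requested value below 2.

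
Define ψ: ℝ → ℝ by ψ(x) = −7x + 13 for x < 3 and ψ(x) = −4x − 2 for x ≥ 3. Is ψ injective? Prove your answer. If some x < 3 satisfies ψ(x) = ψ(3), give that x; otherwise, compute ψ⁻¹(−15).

Both pieces are strictly decreasing (slopes −7 and −4), so each is injective on its own interval.
The left piece maps (−∞, 3) onto (−8, ∞); the right piece maps [3, ∞) onto (−∞, −14].
These images are disjoint, so no value is attained by both pieces. So ψ is injective.
Because the two images are disjoint, no x < 3 has ψ(x) = ψ(3), so we compute ψ⁻¹(−15): −15 lies in (−∞, −14], so solve −4x − 2 = −15: x = (−15 + 2)/(−4) = 13/4.

13/4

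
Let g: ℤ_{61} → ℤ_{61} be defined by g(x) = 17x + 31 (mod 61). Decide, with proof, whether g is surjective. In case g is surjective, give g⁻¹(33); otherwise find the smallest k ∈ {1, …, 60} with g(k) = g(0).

36

Recall that g is surjective if every y in the codomain equals g(x) for some x in the domain.
Since gcd(17, 61) = 1, 17 is invertible modulo 61. Euclid's algorithm: 61 = 3·17 + 10, 17 = 1·10 + 7, 10 = 1·7 + 3, 7 = 2·3 + 1; back-substituting gives 1 = 18·17 − 5·61, so 17⁻¹ ≡ 18 (mod 61).
For any y ∈ ℤ_{61}, x = 18(y − 31) mod 61 satisfies g(x) = 17·18(y − 31) + 31 ≡ y (since 17·18 ≡ 1 mod 61). So every y has a preimage.
Thus g is surjective.
Since g is surjective, we compute g⁻¹(33): solve 17x + 31 ≡ 33 (mod 61), i.e. 17x ≡ 2 (mod 61).
Multiplying by 17⁻¹ = 18 gives x ≡ 18·2 = 36 ≡ 36 (mod 61).
Check: g(36) = 17·36 + 31 = 643 = 10·61 + 33 ≡ 33 (mod 61).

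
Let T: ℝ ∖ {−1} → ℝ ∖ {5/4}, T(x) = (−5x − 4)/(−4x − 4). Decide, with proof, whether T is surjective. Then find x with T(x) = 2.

-4/3

For any y ≠ 5/4, solving y(−4x − 4) = −5x − 4 for x gives a well-defined x ≠ −1. So T is surjective.
Solving T(x) = 2: cross-multiplying gives −5x − 4 = 2(−4x − 4), which rearranges to 3x = −4, so x = −4/3.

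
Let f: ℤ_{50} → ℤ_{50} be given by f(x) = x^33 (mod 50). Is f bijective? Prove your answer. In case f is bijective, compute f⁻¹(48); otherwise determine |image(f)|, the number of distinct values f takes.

42

f(0) = 0^33 = 0.
f(10): Repeated squaring mod 50: 10^1 ≡ 10, 10^2 ≡ 10² = 100 ≡ 0, 10^4 ≡ 0² = 0, 10^8 ≡ 0² = 0, 10^16 ≡ 0² = 0, 10^32 ≡ 0² = 0. Since 33 = 32 + 1, 10^33 ≡ 0·10: 0·10 = 0. So 10^33 ≡ 0 (mod 50).
So f(0) = f(10) = 0 while 0 ≠ 10, thus f is not injective, hence not bijective.
Since f is not bijective, we determine |image(f)|. Computing x^33 mod 50 for each x (by repeated squaring, reducing mod 50 at every step), the values f(0), f(1), …, f(49) are: 0, 1, 42, 23, 14, 25, 16, 7, 38, 29, 0, 31, 22, 3, 44, 25, 46, 37, 18, 9, 0, 11, 2, 33, 24, 25, 26, 17, 48, 39, 0, 41, 32, 13, 4, 25, 6, 47, 28, 19, 0, 21, 12, 43, 34, 25, 36, 27, 8, 49.
The distinct values are {0, 1, 2, 3, 4, 6, 7, 8, 9, 11, 12, 13, 14, 16, 17, 18, 19, 21, 22, 23, 24, 25, 26, 27, 28, 29, 31, 32, 33, 34, 36, 37, 38, 39, 41, 42, 43, 44, 46, 47, 48, 49}; there are 42 of them.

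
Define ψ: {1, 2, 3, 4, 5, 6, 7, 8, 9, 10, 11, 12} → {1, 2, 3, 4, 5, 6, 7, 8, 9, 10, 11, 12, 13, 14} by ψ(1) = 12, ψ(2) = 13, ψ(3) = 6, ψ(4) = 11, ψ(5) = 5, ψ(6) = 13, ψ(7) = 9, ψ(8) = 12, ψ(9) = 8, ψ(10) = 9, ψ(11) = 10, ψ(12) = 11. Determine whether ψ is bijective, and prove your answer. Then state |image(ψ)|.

8

ψ(2) = 13 = ψ(6) with 2 ≠ 6, so ψ is not injective, hence not bijective.
The image of ψ is {5, 6, 8, 9, 10, 11, 12, 13}, which has 8 elements.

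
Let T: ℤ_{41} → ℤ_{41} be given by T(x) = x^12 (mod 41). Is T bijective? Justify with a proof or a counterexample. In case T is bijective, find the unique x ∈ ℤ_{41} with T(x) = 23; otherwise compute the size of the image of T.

11

T(4): Repeated squaring mod 41: 4^1 ≡ 4, 4^2 ≡ 4² = 16, 4^4 ≡ 16² = 256 ≡ 10, 4^8 ≡ 10² = 100 ≡ 18. Since 12 = 8 + 4, 4^12 ≡ 18·10: 18·10 = 180 ≡ 16. So 4^12 ≡ 16 (mod 41).
T(5): Repeated squaring mod 41: 5^1 ≡ 5, 5^2 ≡ 5² = 25, 5^4 ≡ 25² = 625 ≡ 10, 5^8 ≡ 10² = 100 ≡ 18. Since 12 = 8 + 4, 5^12 ≡ 18·10: 18·10 = 180 ≡ 16. So 5^12 ≡ 16 (mod 41).
So T(4) = T(5) = 16 while 4 ≠ 5, hence T is not injective, hence not bijective.
Since T is not bijective, we determine |image(T)|. Computing x^12 mod 41 for each x (by repeated squaring, reducing mod 41 at every step), the values T(0), T(1), …, T(40) are: 0, 1, 37, 40, 16, 16, 4, 31, 18, 1, 18, 23, 25, 4, 40, 25, 10, 23, 37, 31, 10, 10, 31, 37, 23, 10, 25, 40, 4, 25, 23, 18, 1, 18, 31, 4, 16, 16, 40, 37, 1.
The distinct values are {0, 1, 4, 10, 16, 18, 23, 25, 31, 37, 40}; there are 11 of them.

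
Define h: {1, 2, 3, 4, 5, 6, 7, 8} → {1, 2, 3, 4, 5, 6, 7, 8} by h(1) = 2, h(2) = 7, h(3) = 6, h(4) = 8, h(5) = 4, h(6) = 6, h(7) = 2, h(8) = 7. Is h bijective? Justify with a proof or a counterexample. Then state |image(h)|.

h(3) = 6 = h(6) with 3 ≠ 6, so h is not injective, hence not bijective.
The image of h is {2, 4, 6, 7, 8}, which has 5 elements.

5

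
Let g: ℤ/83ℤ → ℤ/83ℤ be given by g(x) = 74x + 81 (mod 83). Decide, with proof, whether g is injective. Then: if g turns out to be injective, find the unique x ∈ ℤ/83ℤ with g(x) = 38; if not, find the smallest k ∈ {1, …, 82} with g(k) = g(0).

Suppose g(a) = g(b) in ℤ/83ℤ. Then 74a + 81 ≡ 74b + 81 (mod 83), therefore 74(a − b) ≡ 0 (mod 83).
Since gcd(74, 83) = 1, 74 is invertible modulo 83, thus a − b ≡ 0 (mod 83), i.e. a = b.
Thus g is injective.
We now compute 74⁻¹ mod 83 explicitly. Euclid's algorithm: 83 = 1·74 + 9, 74 = 8·9 + 2, 9 = 4·2 + 1; back-substituting gives 1 = 46·74 − 41·83, so 74⁻¹ ≡ 46 (mod 83).
Since g is injective, we find g⁻¹(38): we need 74x ≡ 38 − 81 ≡ 40 (mod 83). Using 74⁻¹ = 46: x ≡ 46·40 = 1840 = 22·83 + 14, so x = 14.
Check: g(14) = 74·14 + 81 = 1117 = 13·83 + 38 ≡ 38 (mod 83).

14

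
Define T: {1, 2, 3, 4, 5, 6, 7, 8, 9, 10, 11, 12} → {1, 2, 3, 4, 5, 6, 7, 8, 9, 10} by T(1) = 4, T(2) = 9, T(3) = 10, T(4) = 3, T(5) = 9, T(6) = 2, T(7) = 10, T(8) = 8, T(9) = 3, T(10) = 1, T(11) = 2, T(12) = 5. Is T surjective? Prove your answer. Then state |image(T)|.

8

No element maps to 6, so T is not surjective.
The image of T is {1, 2, 3, 4, 5, 8, 9, 10}, which has 8 elements.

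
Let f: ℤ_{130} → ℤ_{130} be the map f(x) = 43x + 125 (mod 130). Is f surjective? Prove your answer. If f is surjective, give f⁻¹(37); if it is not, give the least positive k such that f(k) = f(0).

4

Recall that f is surjective if every y in the codomain equals f(x) for some x in the domain.
Since gcd(43, 130) = 1, 43 is invertible modulo 130. Euclid's algorithm: 130 = 3·43 + 1; back-substituting gives 1 = 127·43 − 42·130, so 43⁻¹ ≡ 127 (mod 130).
For any y ∈ ℤ_{130}, x = 127(y − 125) mod 130 satisfies f(x) = 43·127(y − 125) + 125 ≡ y (since 43·127 ≡ 1 mod 130). So every y has a preimage.
So f is surjective.
Since f is surjective, we find f⁻¹(37): we need 43x ≡ 37 − 125 ≡ 42 (mod 130). Using 43⁻¹ = 127: x ≡ 127·42 = 5334 = 41·130 + 4, so x = 4.
Check: f(4) = 43·4 + 125 = 297 = 2·130 + 37 ≡ 37 (mod 130).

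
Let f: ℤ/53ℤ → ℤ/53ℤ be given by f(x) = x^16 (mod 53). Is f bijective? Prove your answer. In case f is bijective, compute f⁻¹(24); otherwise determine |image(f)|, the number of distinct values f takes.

14

f(2): Repeated squaring mod 53: 2^1 ≡ 2, 2^2 ≡ 2² = 4, 2^4 ≡ 4² = 16, 2^8 ≡ 16² = 256 ≡ 44, 2^16 ≡ 44² = 1936 ≡ 28. So 2^16 ≡ 28 (mod 53).
f(7): Repeated squaring mod 53: 7^1 ≡ 7, 7^2 ≡ 7² = 49, 7^4 ≡ 49² = 2401 ≡ 16, 7^8 ≡ 16² = 256 ≡ 44, 7^16 ≡ 44² = 1936 ≡ 28. So 7^16 ≡ 28 (mod 53).
So f(2) = f(7) = 28 while 2 ≠ 7, therefore f is not injective, hence not bijective.
Since f is not bijective, we determine |image(f)|. Computing x^16 mod 53 for each x (by repeated squaring, reducing mod 53 at every step), the values f(0), f(1), …, f(52) are: 0, 1, 28, 15, 42, 13, 49, 28, 10, 13, 46, 47, 47, 24, 42, 36, 15, 16, 46, 24, 16, 49, 44, 1, 44, 10, 36, 36, 10, 44, 1, 44, 49, 16, 24, 46, 16, 15, 36, 42, 24, 47, 47, 46, 13, 10, 28, 49, 13, 42, 15, 28, 1.
The distinct values are {0, 1, 10, 13, 15, 16, 24, 28, 36, 42, 44, 46, 47, 49}; there are 14 of them.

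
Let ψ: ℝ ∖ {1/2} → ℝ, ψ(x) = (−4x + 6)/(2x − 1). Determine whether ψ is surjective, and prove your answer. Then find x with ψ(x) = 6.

3/4

If ψ(x) = −2, cross-multiplying gives 2(−4x + 6) = −4(2x − 1), which simplifies to 12 = 4 — false.  So −2 has no preimage and ψ is not surjective.
Solving ψ(x) = 6: cross-multiplying gives −4x + 6 = 6(2x − 1), which rearranges to −16x = −12, so x = 3/4.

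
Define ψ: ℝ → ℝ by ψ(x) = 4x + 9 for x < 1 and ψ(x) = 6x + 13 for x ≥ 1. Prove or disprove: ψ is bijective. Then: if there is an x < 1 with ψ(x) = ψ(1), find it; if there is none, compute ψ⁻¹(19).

1

Both pieces are strictly increasing (slopes 4 and 6), so each is injective on its own interval.
The left piece maps (−∞, 1) onto (−∞, 13); the right piece maps [1, ∞) onto [19, ∞).
The images leave a gap (13 has no preimage), so ψ is not surjective, hence not bijective.
Because the two images are disjoint, no x < 1 has ψ(x) = ψ(1), so we compute ψ⁻¹(19): 19 lies in [19, ∞), so solve 6x + 13 = 19: x = (19 − 13)/6 = 1.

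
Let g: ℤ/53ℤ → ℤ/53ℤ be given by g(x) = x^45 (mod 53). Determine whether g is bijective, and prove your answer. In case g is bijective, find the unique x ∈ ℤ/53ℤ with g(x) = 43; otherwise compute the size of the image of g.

9

Since 53 is prime, the nonzero elements of ℤ/53ℤ form a cyclic group of order 52.
As gcd(45, 52) = 1, raising to the 45th power is a bijection on this group: if x_1^45 ≡ x_2^45 then (x_1x_2^{−1})^45 = 1, and the only element of order dividing gcd(45, 52) = 1 is 1, so x_1 = x_2.
With g(0) = 0 this makes g injective on all of ℤ/53ℤ, hence bijective (finite equal-size domain and codomain). In particular g is bijective.
Since g is bijective, we find the preimage of 43. The inverse of x ↦ x^45 on (ℤ/53ℤ)^× is x ↦ x^37, because 45·37 = 1665 = 32·52 + 1 ≡ 1 (mod 52) and x^{52} = 1 for x ≠ 0 (Fermat). So g⁻¹(43) = 43^37 mod 53.
Repeated squaring mod 53: 43^1 ≡ 43, 43^2 ≡ 43² = 1849 ≡ 47, 43^4 ≡ 47² = 2209 ≡ 36, 43^8 ≡ 36² = 1296 ≡ 24, 43^16 ≡ 24² = 576 ≡ 46, 43^32 ≡ 46² = 2116 ≡ 49. Since 37 = 32 + 4 + 1, 43^37 ≡ 49·36·43: 49·36 = 1764 ≡ 15, then 15·43 = 645 ≡ 9. So 43^37 ≡ 9 (mod 53).
Hence g⁻¹(43) = 9.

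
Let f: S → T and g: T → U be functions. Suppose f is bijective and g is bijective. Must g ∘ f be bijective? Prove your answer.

bijective

Injectivity: if g(f(a)) = g(f(b)) then f(a) = f(b) (g injective) so a = b (f injective).
Surjectivity: for c ∈ U pick b with g(b) = c, then a with f(a) = b; then (g ∘ f)(a) = c.
Thus g ∘ f is bijective.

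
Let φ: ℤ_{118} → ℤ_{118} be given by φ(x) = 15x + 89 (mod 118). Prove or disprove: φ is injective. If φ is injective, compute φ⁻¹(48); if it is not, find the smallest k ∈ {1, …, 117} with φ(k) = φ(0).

13

Suppose φ(x_1) = φ(x_2) in ℤ_{118}. Then 15x_1 + 89 ≡ 15x_2 + 89 (mod 118), hence 15(x_1 − x_2) ≡ 0 (mod 118).
Since gcd(15, 118) = 1, 15 is invertible modulo 118, thus x_1 − x_2 ≡ 0 (mod 118), i.e. x_1 = x_2.
So φ is injective.
We now compute 15⁻¹ mod 118 explicitly. Euclid's algorithm: 118 = 7·15 + 13, 15 = 1·13 + 2, 13 = 6·2 + 1; back-substituting gives 1 = 63·15 − 8·118, so 15⁻¹ ≡ 63 (mod 118).
Since φ is injective, we compute φ⁻¹(48): solve 15x + 89 ≡ 48 (mod 118), i.e. 15x ≡ 77 (mod 118).
Multiplying by 15⁻¹ = 63 gives x ≡ 63·77 = 4851 = 41·118 + 13 ≡ 13 (mod 118).
Check: φ(13) = 15·13 + 89 = 284 = 2·118 + 48 ≡ 48 (mod 118).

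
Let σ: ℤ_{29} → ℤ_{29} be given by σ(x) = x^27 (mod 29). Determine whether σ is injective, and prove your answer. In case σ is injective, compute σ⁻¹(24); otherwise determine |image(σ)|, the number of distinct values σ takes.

Since 29 is prime, the nonzero elements of ℤ_{29} form a cyclic group of order 28.
As gcd(27, 28) = 1, raising to the 27th power is a bijection on this group: if s^27 ≡ t^27 then (st^{−1})^27 = 1, and the only element of order dividing gcd(27, 28) = 1 is 1, so s = t.
With σ(0) = 0 this makes σ injective on all of ℤ_{29}, hence bijective (finite equal-size domain and codomain). In particular σ is injective.
Since σ is injective, we find the preimage of 24. The inverse of x ↦ x^27 on (ℤ_{29})^× is x ↦ x^27, because 27·27 = 729 = 26·28 + 1 ≡ 1 (mod 28) and x^{28} = 1 for x ≠ 0 (Fermat). So σ⁻¹(24) = 24^27 mod 29.
Repeated squaring mod 29: 24^1 ≡ 24, 24^2 ≡ 24² = 576 ≡ 25, 24^4 ≡ 25² = 625 ≡ 16, 24^8 ≡ 16² = 256 ≡ 24, 24^16 ≡ 24² = 576 ≡ 25. Since 27 = 16 + 8 + 2 + 1, 24^27 ≡ 25·24·25·24: 25·24 = 600 ≡ 20, then 20·25 = 500 ≡ 7, then 7·24 = 168 ≡ 23. So 24^27 ≡ 23 (mod 29).
Hence σ⁻¹(24) = 23.

23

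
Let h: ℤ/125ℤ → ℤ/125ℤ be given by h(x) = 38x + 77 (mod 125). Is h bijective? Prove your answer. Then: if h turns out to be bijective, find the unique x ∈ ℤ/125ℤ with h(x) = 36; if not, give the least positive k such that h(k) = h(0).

If h(u) = h(v), then 38u ≡ 38v (mod 125). Because gcd(38, 125) = 1, we may cancel 38 to get u ≡ v (mod 125).
We now compute 38⁻¹ mod 125 explicitly. Euclid's algorithm: 125 = 3·38 + 11, 38 = 3·11 + 5, 11 = 2·5 + 1; back-substituting gives 1 = 102·38 − 31·125, so 38⁻¹ ≡ 102 (mod 125).
Then y ↦ 102(y − 77) is a two-sided inverse to h, so every y ∈ ℤ/125ℤ has a preimage.
So h is bijective.
Since h is bijective, we compute h⁻¹(36): solve 38x + 77 ≡ 36 (mod 125), i.e. 38x ≡ 84 (mod 125).
Multiplying by 38⁻¹ = 102 gives x ≡ 102·84 = 8568 = 68·125 + 68 ≡ 68 (mod 125).
Check: h(68) = 38·68 + 77 = 2661 = 21·125 + 36 ≡ 36 (mod 125).

68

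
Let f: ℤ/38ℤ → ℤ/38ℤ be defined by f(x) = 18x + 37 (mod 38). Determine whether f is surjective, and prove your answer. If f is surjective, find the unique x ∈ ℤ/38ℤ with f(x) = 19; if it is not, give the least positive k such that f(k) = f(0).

Since gcd(18, 38) = 2, we have 18x ≡ 0 (mod 2) for all x, so f(x) ≡ 1 (mod 2).
But 0 ≢ 1 (mod 2), so 0 ∈ ℤ/38ℤ has no preimage. So f is not surjective.
Since f is not surjective, we find the least positive k with f(k) = f(0): this means 18k ≡ 0 (mod 38), i.e. 38 ∣ 18k. Since gcd(18, 38) = 2, dividing through by 2 this holds exactly when 19 ∣ 9k, and as gcd(9, 19) = 1, exactly when 19 ∣ k.
The smallest positive such k is 19.

19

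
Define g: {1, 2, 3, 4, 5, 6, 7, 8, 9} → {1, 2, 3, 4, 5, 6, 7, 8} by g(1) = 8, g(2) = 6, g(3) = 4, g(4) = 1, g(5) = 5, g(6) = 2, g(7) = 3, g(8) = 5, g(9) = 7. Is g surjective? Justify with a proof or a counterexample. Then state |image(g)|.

8

Every element of the codomain has a preimage: 1 = g(4), 2 = g(6), 3 = g(7), 4 = g(3), 5 = g(5), 6 = g(2), 7 = g(9), 8 = g(1).
So g is surjective.
The image of g is {1, 2, 3, 4, 5, 6, 7, 8}, which has 8 elements.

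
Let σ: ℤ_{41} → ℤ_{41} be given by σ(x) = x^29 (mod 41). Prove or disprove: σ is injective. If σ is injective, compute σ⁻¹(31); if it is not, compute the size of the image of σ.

4

Since 41 is prime, the nonzero elements of ℤ_{41} form a cyclic group of order 40.
As gcd(29, 40) = 1, raising to the 29th power is a bijection on this group: if u^29 ≡ v^29 then (uv^{−1})^29 = 1, and the only element of order dividing gcd(29, 40) = 1 is 1, so u = v.
With σ(0) = 0 this makes σ injective on all of ℤ_{41}, hence bijective (finite equal-size domain and codomain). In particular σ is injective.
Since σ is injective, we find the preimage of 31. The inverse of x ↦ x^29 on (ℤ_{41})^× is x ↦ x^29, because 29·29 = 841 = 21·40 + 1 ≡ 1 (mod 40) and x^{40} = 1 for x ≠ 0 (Fermat). So σ⁻¹(31) = 31^29 mod 41.
Repeated squaring mod 41: 31^1 ≡ 31, 31^2 ≡ 31² = 961 ≡ 18, 31^4 ≡ 18² = 324 ≡ 37, 31^8 ≡ 37² = 1369 ≡ 16, 31^16 ≡ 16² = 256 ≡ 10. Since 29 = 16 + 8 + 4 + 1, 31^29 ≡ 10·16·37·31: 10·16 = 160 ≡ 37, then 37·37 = 1369 ≡ 16, then 16·31 = 496 ≡ 4. So 31^29 ≡ 4 (mod 41).
Hence σ⁻¹(31) = 4.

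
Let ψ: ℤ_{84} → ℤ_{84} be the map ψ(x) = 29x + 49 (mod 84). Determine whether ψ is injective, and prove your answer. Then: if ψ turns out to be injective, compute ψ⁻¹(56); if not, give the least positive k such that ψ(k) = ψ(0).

Recall: injectivity means: for all a, b in the domain, ψ(a) = ψ(b) implies a = b.
Suppose ψ(a) = ψ(b) in ℤ_{84}. Then 29a + 49 ≡ 29b + 49 (mod 84), therefore 29(a − b) ≡ 0 (mod 84).
Since gcd(29, 84) = 1, 29 is invertible modulo 84, thus a − b ≡ 0 (mod 84), i.e. a = b.
So ψ is injective.
We now compute 29⁻¹ mod 84 explicitly. Euclid's algorithm: 84 = 2·29 + 26, 29 = 1·26 + 3, 26 = 8·3 + 2, 3 = 1·2 + 1; back-substituting gives 1 = 29·29 − 10·84, so 29⁻¹ ≡ 29 (mod 84).
Since ψ is injective, we find ψ⁻¹(56): we need 29x ≡ 56 − 49 ≡ 7 (mod 84). Using 29⁻¹ = 29: x ≡ 29·7 = 203 = 2·84 + 35, so x = 35.
Check: ψ(35) = 29·35 + 49 = 1064 = 12·84 + 56 ≡ 56 (mod 84).

35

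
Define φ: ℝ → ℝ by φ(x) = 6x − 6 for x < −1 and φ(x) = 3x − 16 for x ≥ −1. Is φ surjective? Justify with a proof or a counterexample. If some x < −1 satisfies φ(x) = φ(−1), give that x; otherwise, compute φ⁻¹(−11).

-13/6

Both pieces are strictly increasing (slopes 6 and 3), so each is injective on its own interval.
The left piece maps (−∞, −1) onto (−∞, −12); the right piece maps [−1, ∞) onto [−19, ∞).
The union (−∞, −12) ∪ [−19, ∞) covers ℝ, so φ is surjective.
For the follow-up: the images overlap, so an x < −1 with φ(x) = φ(−1) exists. φ(−1) = −19; solving 6x − 6 = −19 for x < −1 gives x = (−19 + 6)/6 = −13/6.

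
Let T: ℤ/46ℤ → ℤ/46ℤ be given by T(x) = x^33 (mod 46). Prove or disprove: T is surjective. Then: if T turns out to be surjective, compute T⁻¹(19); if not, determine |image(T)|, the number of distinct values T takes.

6

T(1) = 1^33 = 1.
T(3): Repeated squaring mod 46: 3^1 ≡ 3, 3^2 ≡ 3² = 9, 3^4 ≡ 9² = 81 ≡ 35, 3^8 ≡ 35² = 1225 ≡ 29, 3^16 ≡ 29² = 841 ≡ 13, 3^32 ≡ 13² = 169 ≡ 31. Since 33 = 32 + 1, 3^33 ≡ 31·3: 31·3 = 93 ≡ 1. So 3^33 ≡ 1 (mod 46).
So T(1) = T(3) = 1 while 1 ≠ 3, thus T is not injective.
A non-injective map from the 46-element set ℤ/46ℤ to itself takes at most 45 distinct values, so it cannot be surjective. Therefore T is not surjective.
Since T is not surjective, we determine |image(T)|. Computing x^33 mod 46 for each x (by repeated squaring, reducing mod 46 at every step), the values T(0), T(1), …, T(45) are: 0, 1, 24, 1, 24, 45, 24, 45, 24, 1, 22, 45, 24, 1, 22, 45, 24, 45, 24, 45, 22, 45, 22, 23, 24, 1, 24, 1, 22, 1, 22, 1, 24, 45, 22, 1, 24, 45, 22, 1, 22, 1, 22, 45, 22, 45.
The distinct values are {0, 1, 22, 23, 24, 45}; there are 6 of them.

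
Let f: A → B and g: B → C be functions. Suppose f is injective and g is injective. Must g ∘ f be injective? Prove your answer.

injective

Suppose (g ∘ f)(a) = (g ∘ f)(b), i.e. g(f(a)) = g(f(b)).
Since g is injective, f(a) = f(b). Since f is injective, a = b. Hence g ∘ f is injective.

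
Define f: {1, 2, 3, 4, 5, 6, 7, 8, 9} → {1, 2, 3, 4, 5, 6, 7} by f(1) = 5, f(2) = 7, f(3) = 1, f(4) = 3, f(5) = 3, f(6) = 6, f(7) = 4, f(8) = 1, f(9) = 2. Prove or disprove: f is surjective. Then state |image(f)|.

Every element of the codomain has a preimage: 1 = f(3), 2 = f(9), 3 = f(4), 4 = f(7), 5 = f(1), 6 = f(6), 7 = f(2).
Hence f is surjective.
The image of f is {1, 2, 3, 4, 5, 6, 7}, which has 7 elements.

7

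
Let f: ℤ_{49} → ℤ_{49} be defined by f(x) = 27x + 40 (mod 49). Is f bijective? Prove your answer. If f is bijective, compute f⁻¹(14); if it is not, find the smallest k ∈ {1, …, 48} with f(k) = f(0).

19

Suppose f(u) = f(v) in ℤ_{49}. Then 27u + 40 ≡ 27v + 40 (mod 49), thus 27(u − v) ≡ 0 (mod 49).
Since gcd(27, 49) = 1, 27 is invertible modulo 49, thus u − v ≡ 0 (mod 49), i.e. u = v.
We now compute 27⁻¹ mod 49 explicitly. Euclid's algorithm: 49 = 1·27 + 22, 27 = 1·22 + 5, 22 = 4·5 + 2, 5 = 2·2 + 1; back-substituting gives 1 = 20·27 − 11·49, so 27⁻¹ ≡ 20 (mod 49).
For any y ∈ ℤ_{49}, x = 20(y − 40) mod 49 satisfies f(x) = 27·20(y − 40) + 40 ≡ y (since 27·20 ≡ 1 mod 49). So every y has a preimage.
Hence f is bijective.
Since f is bijective, we compute f⁻¹(14): solve 27x + 40 ≡ 14 (mod 49), i.e. 27x ≡ 23 (mod 49).
Multiplying by 27⁻¹ = 20 gives x ≡ 20·23 = 460 = 9·49 + 19 ≡ 19 (mod 49).
Check: f(19) = 27·19 + 40 = 553 = 11·49 + 14 ≡ 14 (mod 49).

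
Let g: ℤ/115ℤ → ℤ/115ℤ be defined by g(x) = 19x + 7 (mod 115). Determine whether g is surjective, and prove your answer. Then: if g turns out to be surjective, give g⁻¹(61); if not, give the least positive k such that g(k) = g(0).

Since gcd(19, 115) = 1, 19 is invertible modulo 115. Euclid's algorithm: 115 = 6·19 + 1; back-substituting gives 1 = 109·19 − 18·115, so 19⁻¹ ≡ 109 (mod 115).
For any y ∈ ℤ/115ℤ, x = 109(y − 7) mod 115 satisfies g(x) = 19·109(y − 7) + 7 ≡ y (since 19·109 ≡ 1 mod 115). So every y has a preimage.
Hence g is surjective.
Since g is surjective, we find g⁻¹(61): we need 19x ≡ 61 − 7 ≡ 54 (mod 115). Using 19⁻¹ = 109: x ≡ 109·54 = 5886 = 51·115 + 21, so x = 21.
Check: g(21) = 19·21 + 7 = 406 = 3·115 + 61 ≡ 61 (mod 115).

21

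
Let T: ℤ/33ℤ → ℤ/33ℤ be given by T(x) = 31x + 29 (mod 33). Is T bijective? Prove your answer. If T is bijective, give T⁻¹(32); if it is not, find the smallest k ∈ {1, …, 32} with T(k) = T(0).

15

Recall: T is injective if T(a) = T(b) implies a = b.
If T(a) = T(b), then 31a ≡ 31b (mod 33). Because gcd(31, 33) = 1, we may cancel 31 to get a ≡ b (mod 33).
We now compute 31⁻¹ mod 33 explicitly. Euclid's algorithm: 33 = 1·31 + 2, 31 = 15·2 + 1; back-substituting gives 1 = 16·31 − 15·33, so 31⁻¹ ≡ 16 (mod 33).
For any y ∈ ℤ/33ℤ, x = 16(y − 29) mod 33 satisfies T(x) = 31·16(y − 29) + 29 ≡ y (since 31·16 ≡ 1 mod 33). So every y has a preimage.
Therefore T is bijective.
Since T is bijective, we compute T⁻¹(32): solve 31x + 29 ≡ 32 (mod 33), i.e. 31x ≡ 3 (mod 33).
Multiplying by 31⁻¹ = 16 gives x ≡ 16·3 = 48 = 1·33 + 15 ≡ 15 (mod 33).
Check: T(15) = 31·15 + 29 = 494 = 14·33 + 32 ≡ 32 (mod 33).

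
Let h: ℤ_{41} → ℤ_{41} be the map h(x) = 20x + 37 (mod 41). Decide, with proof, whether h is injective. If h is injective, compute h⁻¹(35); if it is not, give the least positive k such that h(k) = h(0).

4

By definition, injectivity means: for all s, t in the domain, h(s) = h(t) implies s = t.
Suppose h(s) = h(t) in ℤ_{41}. Then 20s + 37 ≡ 20t + 37 (mod 41), hence 20(s − t) ≡ 0 (mod 41).
Since gcd(20, 41) = 1, 20 is invertible modulo 41, hence s − t ≡ 0 (mod 41), i.e. s = t.
Hence h is injective.
We now compute 20⁻¹ mod 41 explicitly. Euclid's algorithm: 41 = 2·20 + 1; back-substituting gives 1 = 39·20 − 19·41, so 20⁻¹ ≡ 39 (mod 41).
Since h is injective, we compute h⁻¹(35): solve 20x + 37 ≡ 35 (mod 41), i.e. 20x ≡ 39 (mod 41).
Multiplying by 20⁻¹ = 39 gives x ≡ 39·39 = 1521 = 37·41 + 4 ≡ 4 (mod 41).
Check: h(4) = 20·4 + 37 = 117 = 2·41 + 35 ≡ 35 (mod 41).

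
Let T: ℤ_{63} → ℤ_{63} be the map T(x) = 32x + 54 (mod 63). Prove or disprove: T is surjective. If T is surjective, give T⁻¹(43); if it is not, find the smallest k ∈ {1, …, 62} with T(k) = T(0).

41

Recall: surjectivity means every element of the codomain has a preimage under T.
Since gcd(32, 63) = 1, 32 is invertible modulo 63. Euclid's algorithm: 63 = 1·32 + 31, 32 = 1·31 + 1; back-substituting gives 1 = 2·32 − 1·63, so 32⁻¹ ≡ 2 (mod 63).
Then y ↦ 2(y − 54) is a two-sided inverse to T, so every y ∈ ℤ_{63} has a preimage.
Thus T is surjective.
Since T is surjective, we compute T⁻¹(43): solve 32x + 54 ≡ 43 (mod 63), i.e. 32x ≡ 52 (mod 63).
Multiplying by 32⁻¹ = 2 gives x ≡ 2·52 = 104 = 1·63 + 41 ≡ 41 (mod 63).
Check: T(41) = 32·41 + 54 = 1366 = 21·63 + 43 ≡ 43 (mod 63).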